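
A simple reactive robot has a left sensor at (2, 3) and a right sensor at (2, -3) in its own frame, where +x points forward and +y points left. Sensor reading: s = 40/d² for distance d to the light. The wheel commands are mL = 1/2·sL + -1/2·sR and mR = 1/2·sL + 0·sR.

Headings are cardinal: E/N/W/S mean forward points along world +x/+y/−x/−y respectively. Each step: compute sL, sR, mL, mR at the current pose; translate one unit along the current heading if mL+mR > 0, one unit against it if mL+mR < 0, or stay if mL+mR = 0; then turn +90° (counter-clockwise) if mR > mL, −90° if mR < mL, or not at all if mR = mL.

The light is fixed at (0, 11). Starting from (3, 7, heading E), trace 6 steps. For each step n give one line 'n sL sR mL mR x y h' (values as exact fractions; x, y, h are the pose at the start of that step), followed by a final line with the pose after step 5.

0 20/13 20/37 240/481 10/13 3 7 E
1 8 40/53 192/53 4 4 7 N
2 1 10 -9/2 1/2 4 8 W
3 40/89 40/29 -1200/2581 20/89 5 8 S
4 4/5 20/37 24/185 2/5 5 9 E
5 40/9 40/81 160/81 20/9 6 9 N
final 6 10 W

n=0: pose=(3,7,E); sL=20/13, sR=20/37; mL=240/481, mR=10/13; mL+mR=610/481 → advance +1; mR−mL=10/37 → turn +1·90°
n=1: pose=(4,7,N); sL=8, sR=40/53; mL=192/53, mR=4; mL+mR=404/53 → advance +1; mR−mL=20/53 → turn +1·90°
n=2: pose=(4,8,W); sL=1, sR=10; mL=-9/2, mR=1/2; mL+mR=-4 → advance -1; mR−mL=5 → turn +1·90°
n=3: pose=(5,8,S); sL=40/89, sR=40/29; mL=-1200/2581, mR=20/89; mL+mR=-620/2581 → advance -1; mR−mL=20/29 → turn +1·90°
n=4: pose=(5,9,E); sL=4/5, sR=20/37; mL=24/185, mR=2/5; mL+mR=98/185 → advance +1; mR−mL=10/37 → turn +1·90°
n=5: pose=(6,9,N); sL=40/9, sR=40/81; mL=160/81, mR=20/9; mL+mR=340/81 → advance +1; mR−mL=20/81 → turn +1·90°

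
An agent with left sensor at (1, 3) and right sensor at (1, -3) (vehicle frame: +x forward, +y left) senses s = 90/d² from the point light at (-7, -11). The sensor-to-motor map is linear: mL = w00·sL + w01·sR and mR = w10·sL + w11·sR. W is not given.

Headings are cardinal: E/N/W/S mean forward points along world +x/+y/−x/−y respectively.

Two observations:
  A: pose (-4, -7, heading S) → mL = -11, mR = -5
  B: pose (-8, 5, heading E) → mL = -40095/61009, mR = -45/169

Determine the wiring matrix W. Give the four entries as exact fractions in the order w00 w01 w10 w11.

obs A: pose=(-4,-7,S) → sL=2, sR=10, mL=-11, mR=-5
obs B: pose=(-8,5,E) → sL=90/361, sR=90/169, mL=-40095/61009, mR=-45/169
sensor matrix S = [[2, 10], [90/361, 90/169]]; det S = -87120/61009
solve [mL_A; mL_B] = S·[w00; w01] and [mR_A; mR_B] = S·[w10; w11]:
  w00 = -1/2, w01 = -1, w10 = 0, w11 = -1/2

-1/2 -1 0 -1/2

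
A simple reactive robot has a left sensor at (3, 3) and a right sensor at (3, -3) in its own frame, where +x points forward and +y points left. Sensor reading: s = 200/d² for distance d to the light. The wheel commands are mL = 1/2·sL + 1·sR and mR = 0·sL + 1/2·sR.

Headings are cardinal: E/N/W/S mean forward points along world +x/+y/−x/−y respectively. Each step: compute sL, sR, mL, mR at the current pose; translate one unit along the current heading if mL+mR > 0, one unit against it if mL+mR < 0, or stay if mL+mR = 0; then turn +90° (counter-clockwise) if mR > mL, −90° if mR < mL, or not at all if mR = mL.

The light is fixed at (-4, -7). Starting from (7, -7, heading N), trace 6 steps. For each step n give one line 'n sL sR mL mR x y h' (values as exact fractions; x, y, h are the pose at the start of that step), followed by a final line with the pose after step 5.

n=0: pose=(7,-7,N); sL=200/73, sR=40/41; mL=7020/2993, mR=20/41; mL+mR=8480/2993 → advance +1; mR−mL=-5560/2993 → turn -1·90°
n=1: pose=(7,-6,E); sL=50/53, sR=1; mL=78/53, mR=1/2; mL+mR=209/106 → advance +1; mR−mL=-103/106 → turn -1·90°
n=2: pose=(8,-6,S); sL=200/229, sR=40/17; mL=10860/3893, mR=20/17; mL+mR=15440/3893 → advance +1; mR−mL=-6280/3893 → turn -1·90°
n=3: pose=(8,-7,W); sL=20/9, sR=20/9; mL=10/3, mR=10/9; mL+mR=40/9 → advance +1; mR−mL=-20/9 → turn -1·90°
n=4: pose=(7,-7,N); sL=200/73, sR=40/41; mL=7020/2993, mR=20/41; mL+mR=8480/2993 → advance +1; mR−mL=-5560/2993 → turn -1·90°
n=5: pose=(7,-6,E); sL=50/53, sR=1; mL=78/53, mR=1/2; mL+mR=209/106 → advance +1; mR−mL=-103/106 → turn -1·90°

0 200/73 40/41 7020/2993 20/41 7 -7 N
1 50/53 1 78/53 1/2 7 -6 E
2 200/229 40/17 10860/3893 20/17 8 -6 S
3 20/9 20/9 10/3 10/9 8 -7 W
4 200/73 40/41 7020/2993 20/41 7 -7 N
5 50/53 1 78/53 1/2 7 -6 E
final 8 -6 S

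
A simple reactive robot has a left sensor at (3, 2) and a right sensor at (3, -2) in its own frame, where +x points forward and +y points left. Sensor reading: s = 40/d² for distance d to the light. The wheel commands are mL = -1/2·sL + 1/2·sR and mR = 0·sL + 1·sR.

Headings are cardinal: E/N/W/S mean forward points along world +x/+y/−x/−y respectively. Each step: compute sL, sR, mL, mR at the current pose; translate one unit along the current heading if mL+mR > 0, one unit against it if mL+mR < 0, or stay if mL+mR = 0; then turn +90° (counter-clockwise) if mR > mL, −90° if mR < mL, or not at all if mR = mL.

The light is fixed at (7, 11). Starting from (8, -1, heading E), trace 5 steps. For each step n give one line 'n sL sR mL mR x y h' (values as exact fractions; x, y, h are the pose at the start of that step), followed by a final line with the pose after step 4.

n=0: pose=(8,-1,E); sL=10/29, sR=10/53; mL=-120/1537, mR=10/53; mL+mR=170/1537 → advance +1; mR−mL=410/1537 → turn +1·90°
n=1: pose=(9,-1,N); sL=40/81, sR=40/97; mL=-320/7857, mR=40/97; mL+mR=2920/7857 → advance +1; mR−mL=3560/7857 → turn +1·90°
n=2: pose=(9,0,W); sL=4/17, sR=20/41; mL=88/697, mR=20/41; mL+mR=428/697 → advance +1; mR−mL=252/697 → turn +1·90°
n=3: pose=(8,0,S); sL=8/41, sR=40/197; mL=32/8077, mR=40/197; mL+mR=1672/8077 → advance +1; mR−mL=1608/8077 → turn +1·90°
n=4: pose=(8,-1,E); sL=10/29, sR=10/53; mL=-120/1537, mR=10/53; mL+mR=170/1537 → advance +1; mR−mL=410/1537 → turn +1·90°

0 10/29 10/53 -120/1537 10/53 8 -1 E
1 40/81 40/97 -320/7857 40/97 9 -1 N
2 4/17 20/41 88/697 20/41 9 0 W
3 8/41 40/197 32/8077 40/197 8 0 S
4 10/29 10/53 -120/1537 10/53 8 -1 E
final 9 -1 N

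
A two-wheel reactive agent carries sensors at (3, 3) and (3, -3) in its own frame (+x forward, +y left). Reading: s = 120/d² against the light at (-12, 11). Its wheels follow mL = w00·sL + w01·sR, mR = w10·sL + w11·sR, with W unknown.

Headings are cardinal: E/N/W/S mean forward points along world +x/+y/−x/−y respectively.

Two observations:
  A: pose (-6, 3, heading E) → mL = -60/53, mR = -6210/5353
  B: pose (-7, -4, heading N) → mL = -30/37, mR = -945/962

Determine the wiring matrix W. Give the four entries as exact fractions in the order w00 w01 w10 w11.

-1 0 -1/2 -1

obs A: pose=(-6,3,E) → sL=60/53, sR=60/101, mL=-60/53, mR=-6210/5353
obs B: pose=(-7,-4,N) → sL=30/37, sR=15/26, mL=-30/37, mR=-945/962
sensor matrix S = [[60/53, 60/101], [30/37, 15/26]]; det S = 441450/2574793
solve [mL_A; mL_B] = S·[w00; w01] and [mR_A; mR_B] = S·[w10; w11]:
  w00 = -1, w01 = 0, w10 = -1/2, w11 = -1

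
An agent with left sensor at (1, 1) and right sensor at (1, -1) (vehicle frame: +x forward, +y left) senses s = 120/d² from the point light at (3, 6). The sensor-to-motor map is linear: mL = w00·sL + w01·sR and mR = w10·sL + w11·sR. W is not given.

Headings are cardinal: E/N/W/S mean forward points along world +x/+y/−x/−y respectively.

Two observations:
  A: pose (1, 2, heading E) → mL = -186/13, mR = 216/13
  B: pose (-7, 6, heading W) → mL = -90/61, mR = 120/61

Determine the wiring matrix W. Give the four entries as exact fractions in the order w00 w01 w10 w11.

obs A: pose=(1,2,E) → sL=12, sR=60/13, mL=-186/13, mR=216/13
obs B: pose=(-7,6,W) → sL=60/61, sR=60/61, mL=-90/61, mR=120/61
sensor matrix S = [[12, 60/13], [60/61, 60/61]]; det S = 5760/793
solve [mL_A; mL_B] = S·[w00; w01] and [mR_A; mR_B] = S·[w10; w11]:
  w00 = -1, w01 = -1/2, w10 = 1, w11 = 1

-1 -1/2 1 1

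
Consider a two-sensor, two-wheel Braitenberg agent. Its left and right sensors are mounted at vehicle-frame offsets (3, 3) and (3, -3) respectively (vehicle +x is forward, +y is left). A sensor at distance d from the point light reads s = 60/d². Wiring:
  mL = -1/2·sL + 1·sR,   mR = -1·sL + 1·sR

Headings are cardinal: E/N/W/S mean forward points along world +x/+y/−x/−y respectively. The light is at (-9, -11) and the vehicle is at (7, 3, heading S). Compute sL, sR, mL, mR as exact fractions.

30/241 6/29 1011/6989 576/6989

left sensor world pos  = (10, 0); dL² = 482
right sensor world pos = (4, 0); dR² = 290
sL = 60/482 = 30/241
sR = 60/290 = 6/29
mL = -1/2·sL + 1·sR = 1011/6989
mR = -1·sL + 1·sR = 576/6989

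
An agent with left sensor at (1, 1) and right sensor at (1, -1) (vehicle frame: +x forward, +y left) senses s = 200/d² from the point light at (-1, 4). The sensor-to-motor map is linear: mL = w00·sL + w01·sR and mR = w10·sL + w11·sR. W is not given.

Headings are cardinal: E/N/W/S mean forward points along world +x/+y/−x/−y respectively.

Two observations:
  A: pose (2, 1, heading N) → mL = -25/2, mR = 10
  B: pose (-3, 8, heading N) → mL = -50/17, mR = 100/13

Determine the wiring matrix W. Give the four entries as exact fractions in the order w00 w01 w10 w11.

-1/2 0 0 1

obs A: pose=(2,1,N) → sL=25, sR=10, mL=-25/2, mR=10
obs B: pose=(-3,8,N) → sL=100/17, sR=100/13, mL=-50/17, mR=100/13
sensor matrix S = [[25, 10], [100/17, 100/13]]; det S = 29500/221
solve [mL_A; mL_B] = S·[w00; w01] and [mR_A; mR_B] = S·[w10; w11]:
  w00 = -1/2, w01 = 0, w10 = 0, w11 = 1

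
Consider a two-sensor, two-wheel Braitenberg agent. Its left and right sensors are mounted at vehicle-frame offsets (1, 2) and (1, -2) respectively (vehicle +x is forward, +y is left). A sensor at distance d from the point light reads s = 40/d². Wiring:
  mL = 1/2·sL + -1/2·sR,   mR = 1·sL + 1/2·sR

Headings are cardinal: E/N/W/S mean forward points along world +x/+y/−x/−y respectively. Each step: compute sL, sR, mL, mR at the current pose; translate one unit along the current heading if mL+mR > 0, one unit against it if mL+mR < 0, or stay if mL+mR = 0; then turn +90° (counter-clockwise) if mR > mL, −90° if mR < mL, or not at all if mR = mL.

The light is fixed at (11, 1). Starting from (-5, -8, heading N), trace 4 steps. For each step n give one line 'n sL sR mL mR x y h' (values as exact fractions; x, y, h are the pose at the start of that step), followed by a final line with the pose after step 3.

0 10/97 2/13 -32/1261 227/1261 -5 -8 N
1 40/389 8/65 -256/25285 4156/25285 -5 -7 W
2 20/153 20/221 40/1989 350/1989 -6 -7 S
3 8/61 40/377 288/22997 4236/22997 -6 -8 E
final -5 -8 N

n=0: pose=(-5,-8,N); sL=10/97, sR=2/13; mL=-32/1261, mR=227/1261; mL+mR=15/97 → advance +1; mR−mL=259/1261 → turn +1·90°
n=1: pose=(-5,-7,W); sL=40/389, sR=8/65; mL=-256/25285, mR=4156/25285; mL+mR=60/389 → advance +1; mR−mL=4412/25285 → turn +1·90°
n=2: pose=(-6,-7,S); sL=20/153, sR=20/221; mL=40/1989, mR=350/1989; mL+mR=10/51 → advance +1; mR−mL=310/1989 → turn +1·90°
n=3: pose=(-6,-8,E); sL=8/61, sR=40/377; mL=288/22997, mR=4236/22997; mL+mR=12/61 → advance +1; mR−mL=3948/22997 → turn +1·90°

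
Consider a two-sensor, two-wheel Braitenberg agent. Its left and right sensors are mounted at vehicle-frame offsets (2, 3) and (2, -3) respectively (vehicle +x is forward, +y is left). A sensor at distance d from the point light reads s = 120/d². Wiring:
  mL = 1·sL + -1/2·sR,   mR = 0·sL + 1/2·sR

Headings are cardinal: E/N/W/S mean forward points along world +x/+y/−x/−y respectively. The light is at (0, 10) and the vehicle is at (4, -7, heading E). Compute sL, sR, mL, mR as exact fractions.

left sensor world pos  = (6, -4); dL² = 232
right sensor world pos = (6, -10); dR² = 436
sL = 120/232 = 15/29
sR = 120/436 = 30/109
mL = 1·sL + -1/2·sR = 1200/3161
mR = 0·sL + 1/2·sR = 15/109

15/29 30/109 1200/3161 15/109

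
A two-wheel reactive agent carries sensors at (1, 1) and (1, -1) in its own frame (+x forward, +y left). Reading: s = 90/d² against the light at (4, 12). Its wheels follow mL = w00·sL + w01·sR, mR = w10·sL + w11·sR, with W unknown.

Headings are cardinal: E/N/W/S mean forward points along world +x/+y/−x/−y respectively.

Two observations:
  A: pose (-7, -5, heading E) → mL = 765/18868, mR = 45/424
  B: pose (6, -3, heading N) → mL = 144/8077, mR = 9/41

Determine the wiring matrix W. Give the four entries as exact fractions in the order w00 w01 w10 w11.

1 -1 0 1/2

obs A: pose=(-7,-5,E) → sL=45/178, sR=45/212, mL=765/18868, mR=45/424
obs B: pose=(6,-3,N) → sL=90/197, sR=18/41, mL=144/8077, mR=9/41
sensor matrix S = [[45/178, 45/212], [90/197, 18/41]]; det S = 1067985/76198418
solve [mL_A; mL_B] = S·[w00; w01] and [mR_A; mR_B] = S·[w10; w11]:
  w00 = 1, w01 = -1, w10 = 0, w11 = 1/2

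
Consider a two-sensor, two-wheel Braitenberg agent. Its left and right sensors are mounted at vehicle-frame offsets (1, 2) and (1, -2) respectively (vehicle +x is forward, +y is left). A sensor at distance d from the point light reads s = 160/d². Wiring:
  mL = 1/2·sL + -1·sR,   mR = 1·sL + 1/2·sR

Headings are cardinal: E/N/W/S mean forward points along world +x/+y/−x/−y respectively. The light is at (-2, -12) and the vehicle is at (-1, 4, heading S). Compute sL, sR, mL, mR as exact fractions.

80/117 80/113 -4840/13221 13720/13221

left sensor world pos  = (1, 3); dL² = 234
right sensor world pos = (-3, 3); dR² = 226
sL = 160/234 = 80/117
sR = 160/226 = 80/113
mL = 1/2·sL + -1·sR = -4840/13221
mR = 1·sL + 1/2·sR = 13720/13221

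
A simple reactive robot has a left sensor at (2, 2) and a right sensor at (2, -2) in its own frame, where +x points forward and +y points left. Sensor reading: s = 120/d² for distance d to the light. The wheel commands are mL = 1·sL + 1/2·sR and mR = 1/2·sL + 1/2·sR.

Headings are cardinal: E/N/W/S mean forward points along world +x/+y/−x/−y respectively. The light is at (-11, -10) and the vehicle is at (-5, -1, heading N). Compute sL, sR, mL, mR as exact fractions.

120/137 24/37 6084/5069 3864/5069

left sensor world pos  = (-7, 1); dL² = 137
right sensor world pos = (-3, 1); dR² = 185
sL = 120/137 = 120/137
sR = 120/185 = 24/37
mL = 1·sL + 1/2·sR = 6084/5069
mR = 1/2·sL + 1/2·sR = 3864/5069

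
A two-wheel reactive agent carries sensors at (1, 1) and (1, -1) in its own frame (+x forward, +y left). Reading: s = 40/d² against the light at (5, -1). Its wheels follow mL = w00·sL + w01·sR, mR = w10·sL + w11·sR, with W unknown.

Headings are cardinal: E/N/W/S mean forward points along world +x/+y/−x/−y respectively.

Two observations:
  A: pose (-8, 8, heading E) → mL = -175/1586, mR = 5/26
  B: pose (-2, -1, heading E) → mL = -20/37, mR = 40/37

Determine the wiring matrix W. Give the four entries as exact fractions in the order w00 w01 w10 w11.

1/2 -1 0 1

obs A: pose=(-8,8,E) → sL=10/61, sR=5/26, mL=-175/1586, mR=5/26
obs B: pose=(-2,-1,E) → sL=40/37, sR=40/37, mL=-20/37, mR=40/37
sensor matrix S = [[10/61, 5/26], [40/37, 40/37]]; det S = -900/29341
solve [mL_A; mL_B] = S·[w00; w01] and [mR_A; mR_B] = S·[w10; w11]:
  w00 = 1/2, w01 = -1, w10 = 0, w11 = 1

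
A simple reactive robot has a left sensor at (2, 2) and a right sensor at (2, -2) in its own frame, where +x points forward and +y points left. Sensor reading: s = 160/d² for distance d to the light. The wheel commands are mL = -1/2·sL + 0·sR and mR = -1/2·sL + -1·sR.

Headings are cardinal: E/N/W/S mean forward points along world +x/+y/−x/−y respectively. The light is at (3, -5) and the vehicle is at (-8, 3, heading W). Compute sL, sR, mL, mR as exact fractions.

left sensor world pos  = (-10, 1); dL² = 205
right sensor world pos = (-10, 5); dR² = 269
sL = 160/205 = 32/41
sR = 160/269 = 160/269
mL = -1/2·sL + 0·sR = -16/41
mR = -1/2·sL + -1·sR = -10864/11029

32/41 160/269 -16/41 -10864/11029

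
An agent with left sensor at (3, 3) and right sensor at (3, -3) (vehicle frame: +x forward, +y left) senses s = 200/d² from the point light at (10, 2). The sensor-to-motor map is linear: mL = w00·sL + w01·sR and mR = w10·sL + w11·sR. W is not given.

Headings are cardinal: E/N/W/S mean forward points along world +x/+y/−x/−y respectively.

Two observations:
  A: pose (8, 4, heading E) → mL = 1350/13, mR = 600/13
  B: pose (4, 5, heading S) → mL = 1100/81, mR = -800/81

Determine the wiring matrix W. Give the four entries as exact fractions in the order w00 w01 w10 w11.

1/2 1 -1/2 1/2

obs A: pose=(8,4,E) → sL=100/13, sR=100, mL=1350/13, mR=600/13
obs B: pose=(4,5,S) → sL=200/9, sR=200/81, mL=1100/81, mR=-800/81
sensor matrix S = [[100/13, 100], [200/9, 200/81]]; det S = -2320000/1053
solve [mL_A; mL_B] = S·[w00; w01] and [mR_A; mR_B] = S·[w10; w11]:
  w00 = 1/2, w01 = 1, w10 = -1/2, w11 = 1/2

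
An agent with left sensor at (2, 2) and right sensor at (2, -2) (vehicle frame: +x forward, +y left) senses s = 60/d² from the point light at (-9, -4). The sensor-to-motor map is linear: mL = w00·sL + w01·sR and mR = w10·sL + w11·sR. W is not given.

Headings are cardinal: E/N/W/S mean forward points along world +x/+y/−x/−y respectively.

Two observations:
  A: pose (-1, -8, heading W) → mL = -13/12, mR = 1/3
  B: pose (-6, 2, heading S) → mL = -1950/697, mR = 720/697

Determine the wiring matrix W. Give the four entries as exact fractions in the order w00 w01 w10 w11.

1/2 -1 -1/2 1/2

obs A: pose=(-1,-8,W) → sL=5/6, sR=3/2, mL=-13/12, mR=1/3
obs B: pose=(-6,2,S) → sL=60/41, sR=60/17, mL=-1950/697, mR=720/697
sensor matrix S = [[5/6, 3/2], [60/41, 60/17]]; det S = 520/697
solve [mL_A; mL_B] = S·[w00; w01] and [mR_A; mR_B] = S·[w10; w11]:
  w00 = 1/2, w01 = -1, w10 = -1/2, w11 = 1/2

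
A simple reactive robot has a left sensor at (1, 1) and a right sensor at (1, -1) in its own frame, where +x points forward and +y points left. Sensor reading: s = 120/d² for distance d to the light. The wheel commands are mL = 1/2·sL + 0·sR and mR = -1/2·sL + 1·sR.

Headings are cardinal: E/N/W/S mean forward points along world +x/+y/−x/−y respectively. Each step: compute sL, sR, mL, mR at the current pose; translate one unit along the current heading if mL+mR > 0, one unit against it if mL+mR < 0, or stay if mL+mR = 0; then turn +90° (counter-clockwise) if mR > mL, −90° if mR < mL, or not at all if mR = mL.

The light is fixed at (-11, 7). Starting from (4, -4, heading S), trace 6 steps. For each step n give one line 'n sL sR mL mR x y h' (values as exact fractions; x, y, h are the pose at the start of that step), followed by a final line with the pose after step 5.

n=0: pose=(4,-4,S); sL=3/10, sR=6/17; mL=3/20, mR=69/340; mL+mR=6/17 → advance +1; mR−mL=9/170 → turn +1·90°
n=1: pose=(4,-5,E); sL=120/377, sR=24/85; mL=60/377, mR=3948/32045; mL+mR=24/85 → advance +1; mR−mL=-1152/32045 → turn -1·90°
n=2: pose=(5,-5,S); sL=60/229, sR=60/197; mL=30/229, mR=7830/45113; mL+mR=60/197 → advance +1; mR−mL=1920/45113 → turn +1·90°
n=3: pose=(5,-6,E); sL=120/433, sR=24/97; mL=60/433, mR=4572/42001; mL+mR=24/97 → advance +1; mR−mL=-1248/42001 → turn -1·90°
n=4: pose=(6,-6,S); sL=3/13, sR=30/113; mL=3/26, mR=441/2938; mL+mR=30/113 → advance +1; mR−mL=51/1469 → turn +1·90°
n=5: pose=(6,-7,E); sL=120/493, sR=40/183; mL=60/493, mR=8740/90219; mL+mR=40/183 → advance +1; mR−mL=-2240/90219 → turn -1·90°

0 3/10 6/17 3/20 69/340 4 -4 S
1 120/377 24/85 60/377 3948/32045 4 -5 E
2 60/229 60/197 30/229 7830/45113 5 -5 S
3 120/433 24/97 60/433 4572/42001 5 -6 E
4 3/13 30/113 3/26 441/2938 6 -6 S
5 120/493 40/183 60/493 8740/90219 6 -7 E
final 7 -7 S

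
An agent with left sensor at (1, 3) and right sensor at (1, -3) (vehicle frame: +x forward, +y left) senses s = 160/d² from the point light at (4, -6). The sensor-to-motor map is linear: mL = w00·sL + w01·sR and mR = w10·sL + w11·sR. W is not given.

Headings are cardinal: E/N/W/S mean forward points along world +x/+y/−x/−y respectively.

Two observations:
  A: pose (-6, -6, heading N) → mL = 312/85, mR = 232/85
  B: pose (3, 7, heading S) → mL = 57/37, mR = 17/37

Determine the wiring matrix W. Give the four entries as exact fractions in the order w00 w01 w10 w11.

1/2 1 -1/2 1

obs A: pose=(-6,-6,N) → sL=16/17, sR=16/5, mL=312/85, mR=232/85
obs B: pose=(3,7,S) → sL=40/37, sR=1, mL=57/37, mR=17/37
sensor matrix S = [[16/17, 16/5], [40/37, 1]]; det S = -1584/629
solve [mL_A; mL_B] = S·[w00; w01] and [mR_A; mR_B] = S·[w10; w11]:
  w00 = 1/2, w01 = 1, w10 = -1/2, w11 = 1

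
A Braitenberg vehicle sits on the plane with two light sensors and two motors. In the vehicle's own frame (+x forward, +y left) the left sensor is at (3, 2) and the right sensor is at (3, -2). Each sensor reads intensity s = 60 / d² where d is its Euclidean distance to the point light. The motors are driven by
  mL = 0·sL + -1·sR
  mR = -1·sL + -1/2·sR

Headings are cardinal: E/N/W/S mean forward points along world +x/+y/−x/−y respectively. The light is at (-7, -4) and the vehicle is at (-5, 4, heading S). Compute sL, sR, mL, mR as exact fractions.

60/41 12/5 -12/5 -546/205

left sensor world pos  = (-3, 1); dL² = 41
right sensor world pos = (-7, 1); dR² = 25
sL = 60/41 = 60/41
sR = 60/25 = 12/5
mL = 0·sL + -1·sR = -12/5
mR = -1·sL + -1/2·sR = -546/205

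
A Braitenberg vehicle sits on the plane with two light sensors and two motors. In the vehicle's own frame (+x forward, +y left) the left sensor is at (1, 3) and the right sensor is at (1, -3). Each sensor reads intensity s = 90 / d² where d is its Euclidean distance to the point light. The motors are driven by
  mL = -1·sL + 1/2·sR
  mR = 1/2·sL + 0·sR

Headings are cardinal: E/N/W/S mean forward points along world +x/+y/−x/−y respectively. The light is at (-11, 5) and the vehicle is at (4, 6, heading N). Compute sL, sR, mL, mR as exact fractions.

left sensor world pos  = (1, 7); dL² = 148
right sensor world pos = (7, 7); dR² = 328
sL = 90/148 = 45/74
sR = 90/328 = 45/164
mL = -1·sL + 1/2·sR = -5715/12136
mR = 1/2·sL + 0·sR = 45/148

45/74 45/164 -5715/12136 45/148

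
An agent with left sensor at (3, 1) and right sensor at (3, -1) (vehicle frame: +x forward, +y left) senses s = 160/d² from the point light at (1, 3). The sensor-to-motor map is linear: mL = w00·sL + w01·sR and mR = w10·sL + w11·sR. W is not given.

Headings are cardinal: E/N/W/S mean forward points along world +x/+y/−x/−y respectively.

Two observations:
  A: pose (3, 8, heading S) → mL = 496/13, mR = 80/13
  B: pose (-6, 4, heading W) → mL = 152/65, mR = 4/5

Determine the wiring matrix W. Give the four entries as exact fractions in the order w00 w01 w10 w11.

obs A: pose=(3,8,S) → sL=160/13, sR=32, mL=496/13, mR=80/13
obs B: pose=(-6,4,W) → sL=8/5, sR=20/13, mL=152/65, mR=4/5
sensor matrix S = [[160/13, 32], [8/5, 20/13]]; det S = -27264/845
solve [mL_A; mL_B] = S·[w00; w01] and [mR_A; mR_B] = S·[w10; w11]:
  w00 = 1/2, w01 = 1, w10 = 1/2, w11 = 0

1/2 1 1/2 0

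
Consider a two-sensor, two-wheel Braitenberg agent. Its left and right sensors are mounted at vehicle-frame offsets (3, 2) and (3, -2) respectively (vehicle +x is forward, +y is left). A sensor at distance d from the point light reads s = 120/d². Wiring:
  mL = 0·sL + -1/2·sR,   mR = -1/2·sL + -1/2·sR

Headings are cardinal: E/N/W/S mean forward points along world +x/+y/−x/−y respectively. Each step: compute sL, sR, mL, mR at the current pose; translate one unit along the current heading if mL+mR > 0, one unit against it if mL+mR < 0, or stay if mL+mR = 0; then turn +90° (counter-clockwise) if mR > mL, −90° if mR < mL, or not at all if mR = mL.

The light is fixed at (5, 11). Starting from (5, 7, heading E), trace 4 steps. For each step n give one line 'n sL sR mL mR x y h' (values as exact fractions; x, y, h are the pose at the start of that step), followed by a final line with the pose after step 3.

n=0: pose=(5,7,E); sL=120/13, sR=8/3; mL=-4/3, mR=-232/39; mL+mR=-284/39 → advance -1; mR−mL=-60/13 → turn -1·90°
n=1: pose=(4,7,S); sL=12/5, sR=60/29; mL=-30/29, mR=-324/145; mL+mR=-474/145 → advance -1; mR−mL=-6/5 → turn -1·90°
n=2: pose=(4,8,W); sL=120/41, sR=120/17; mL=-60/17, mR=-3480/697; mL+mR=-5940/697 → advance -1; mR−mL=-60/41 → turn -1·90°
n=3: pose=(5,8,N); sL=30, sR=30; mL=-15, mR=-30; mL+mR=-45 → advance -1; mR−mL=-15 → turn -1·90°

0 120/13 8/3 -4/3 -232/39 5 7 E
1 12/5 60/29 -30/29 -324/145 4 7 S
2 120/41 120/17 -60/17 -3480/697 4 8 W
3 30 30 -15 -30 5 8 N
final 5 7 E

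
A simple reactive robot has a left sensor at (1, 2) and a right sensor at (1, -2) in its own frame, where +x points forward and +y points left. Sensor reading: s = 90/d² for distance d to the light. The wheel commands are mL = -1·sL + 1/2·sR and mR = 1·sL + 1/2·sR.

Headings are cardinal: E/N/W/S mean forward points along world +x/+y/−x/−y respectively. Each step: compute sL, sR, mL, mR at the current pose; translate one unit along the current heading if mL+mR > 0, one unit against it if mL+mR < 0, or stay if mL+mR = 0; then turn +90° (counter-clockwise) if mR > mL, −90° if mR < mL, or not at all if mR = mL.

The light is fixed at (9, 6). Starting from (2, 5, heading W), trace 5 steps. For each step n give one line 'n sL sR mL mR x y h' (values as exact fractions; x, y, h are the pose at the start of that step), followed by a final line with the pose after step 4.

n=0: pose=(2,5,W); sL=90/73, sR=18/13; mL=-513/949, mR=1827/949; mL+mR=18/13 → advance +1; mR−mL=180/73 → turn +1·90°
n=1: pose=(1,5,S); sL=9/4, sR=45/52; mL=-189/104, mR=279/104; mL+mR=45/52 → advance +1; mR−mL=9/2 → turn +1·90°
n=2: pose=(1,4,E); sL=90/49, sR=18/13; mL=-729/637, mR=1611/637; mL+mR=18/13 → advance +1; mR−mL=180/49 → turn +1·90°
n=3: pose=(2,4,N); sL=45/41, sR=45/13; mL=675/1066, mR=3015/1066; mL+mR=45/13 → advance +1; mR−mL=90/41 → turn +1·90°
n=4: pose=(2,5,W); sL=90/73, sR=18/13; mL=-513/949, mR=1827/949; mL+mR=18/13 → advance +1; mR−mL=180/73 → turn +1·90°

0 90/73 18/13 -513/949 1827/949 2 5 W
1 9/4 45/52 -189/104 279/104 1 5 S
2 90/49 18/13 -729/637 1611/637 1 4 E
3 45/41 45/13 675/1066 3015/1066 2 4 N
4 90/73 18/13 -513/949 1827/949 2 5 W
final 1 5 S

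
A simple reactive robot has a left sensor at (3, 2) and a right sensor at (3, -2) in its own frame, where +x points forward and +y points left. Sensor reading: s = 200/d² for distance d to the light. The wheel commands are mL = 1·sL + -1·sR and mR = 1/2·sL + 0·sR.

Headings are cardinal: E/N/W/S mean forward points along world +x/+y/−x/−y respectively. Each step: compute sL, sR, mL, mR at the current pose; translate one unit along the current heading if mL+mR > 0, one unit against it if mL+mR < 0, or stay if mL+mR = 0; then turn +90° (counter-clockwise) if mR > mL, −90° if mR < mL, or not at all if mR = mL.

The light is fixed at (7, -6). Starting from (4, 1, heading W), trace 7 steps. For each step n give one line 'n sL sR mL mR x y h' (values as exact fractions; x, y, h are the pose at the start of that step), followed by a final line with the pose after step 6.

n=0: pose=(4,1,W); sL=200/61, sR=200/117; mL=11200/7137, mR=100/61; mL+mR=22900/7137 → advance +1; mR−mL=500/7137 → turn +1·90°
n=1: pose=(3,1,S); sL=10, sR=50/13; mL=80/13, mR=5; mL+mR=145/13 → advance +1; mR−mL=-15/13 → turn -1·90°
n=2: pose=(3,0,W); sL=40/13, sR=200/113; mL=1920/1469, mR=20/13; mL+mR=4180/1469 → advance +1; mR−mL=340/1469 → turn +1·90°
n=3: pose=(2,0,S); sL=100/9, sR=100/29; mL=2000/261, mR=50/9; mL+mR=1150/87 → advance +1; mR−mL=-550/261 → turn -1·90°
n=4: pose=(2,-1,W); sL=200/73, sR=200/113; mL=8000/8249, mR=100/73; mL+mR=19300/8249 → advance +1; mR−mL=3300/8249 → turn +1·90°
n=5: pose=(1,-1,S); sL=10, sR=50/17; mL=120/17, mR=5; mL+mR=205/17 → advance +1; mR−mL=-35/17 → turn -1·90°
n=6: pose=(1,-2,W); sL=40/17, sR=200/117; mL=1280/1989, mR=20/17; mL+mR=3620/1989 → advance +1; mR−mL=1060/1989 → turn +1·90°

0 200/61 200/117 11200/7137 100/61 4 1 W
1 10 50/13 80/13 5 3 1 S
2 40/13 200/113 1920/1469 20/13 3 0 W
3 100/9 100/29 2000/261 50/9 2 0 S
4 200/73 200/113 8000/8249 100/73 2 -1 W
5 10 50/17 120/17 5 1 -1 S
6 40/17 200/117 1280/1989 20/17 1 -2 W
final 0 -2 S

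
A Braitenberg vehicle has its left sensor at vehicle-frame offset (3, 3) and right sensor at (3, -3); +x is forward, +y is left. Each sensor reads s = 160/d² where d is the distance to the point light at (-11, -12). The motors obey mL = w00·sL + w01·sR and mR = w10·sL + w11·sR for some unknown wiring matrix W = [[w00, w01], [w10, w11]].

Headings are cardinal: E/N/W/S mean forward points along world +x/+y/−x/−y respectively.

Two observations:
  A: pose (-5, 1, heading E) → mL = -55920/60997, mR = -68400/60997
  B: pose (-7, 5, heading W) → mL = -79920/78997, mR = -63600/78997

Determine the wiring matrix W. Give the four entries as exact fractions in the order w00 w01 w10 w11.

-1 -1/2 -1/2 -1

obs A: pose=(-5,1,E) → sL=160/337, sR=160/181, mL=-55920/60997, mR=-68400/60997
obs B: pose=(-7,5,W) → sL=160/197, sR=160/401, mL=-79920/78997, mR=-63600/78997
sensor matrix S = [[160/337, 160/181], [160/197, 160/401]]; det S = -2546688000/4818580009
solve [mL_A; mL_B] = S·[w00; w01] and [mR_A; mR_B] = S·[w10; w11]:
  w00 = -1, w01 = -1/2, w10 = -1/2, w11 = -1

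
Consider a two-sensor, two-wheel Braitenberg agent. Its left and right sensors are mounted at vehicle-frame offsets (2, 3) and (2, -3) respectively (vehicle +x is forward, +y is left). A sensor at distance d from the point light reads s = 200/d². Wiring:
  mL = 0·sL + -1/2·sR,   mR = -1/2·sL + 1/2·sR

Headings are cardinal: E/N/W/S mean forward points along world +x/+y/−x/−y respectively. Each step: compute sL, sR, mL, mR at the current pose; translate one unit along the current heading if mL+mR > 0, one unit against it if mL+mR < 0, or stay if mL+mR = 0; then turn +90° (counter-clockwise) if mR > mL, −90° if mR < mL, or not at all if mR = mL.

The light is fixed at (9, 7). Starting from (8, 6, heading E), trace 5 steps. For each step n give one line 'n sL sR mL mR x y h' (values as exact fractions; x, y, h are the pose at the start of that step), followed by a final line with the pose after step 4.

n=0: pose=(8,6,E); sL=40, sR=200/17; mL=-100/17, mR=-240/17; mL+mR=-20 → advance -1; mR−mL=-140/17 → turn -1·90°
n=1: pose=(7,6,S); sL=20, sR=100/17; mL=-50/17, mR=-120/17; mL+mR=-10 → advance -1; mR−mL=-70/17 → turn -1·90°
n=2: pose=(7,7,W); sL=8, sR=8; mL=-4, mR=0; mL+mR=-4 → advance -1; mR−mL=4 → turn +1·90°
n=3: pose=(8,7,S); sL=25, sR=10; mL=-5, mR=-15/2; mL+mR=-25/2 → advance -1; mR−mL=-5/2 → turn -1·90°
n=4: pose=(8,8,W); sL=200/13, sR=8; mL=-4, mR=-48/13; mL+mR=-100/13 → advance -1; mR−mL=4/13 → turn +1·90°

0 40 200/17 -100/17 -240/17 8 6 E
1 20 100/17 -50/17 -120/17 7 6 S
2 8 8 -4 0 7 7 W
3 25 10 -5 -15/2 8 7 S
4 200/13 8 -4 -48/13 8 8 W
final 9 8 S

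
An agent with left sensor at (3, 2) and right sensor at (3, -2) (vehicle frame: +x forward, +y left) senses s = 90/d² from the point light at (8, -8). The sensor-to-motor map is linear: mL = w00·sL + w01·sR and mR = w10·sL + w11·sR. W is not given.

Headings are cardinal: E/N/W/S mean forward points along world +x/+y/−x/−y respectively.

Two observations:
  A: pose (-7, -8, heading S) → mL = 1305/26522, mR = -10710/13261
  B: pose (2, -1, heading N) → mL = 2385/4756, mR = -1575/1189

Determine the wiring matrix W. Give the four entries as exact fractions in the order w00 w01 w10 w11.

-1/2 1 -1 -1

obs A: pose=(-7,-8,S) → sL=45/89, sR=45/149, mL=1305/26522, mR=-10710/13261
obs B: pose=(2,-1,N) → sL=45/82, sR=45/58, mL=2385/4756, mR=-1575/1189
sensor matrix S = [[45/89, 45/149], [45/82, 45/58]]; det S = 3572100/15767329
solve [mL_A; mL_B] = S·[w00; w01] and [mR_A; mR_B] = S·[w10; w11]:
  w00 = -1/2, w01 = 1, w10 = -1, w11 = -1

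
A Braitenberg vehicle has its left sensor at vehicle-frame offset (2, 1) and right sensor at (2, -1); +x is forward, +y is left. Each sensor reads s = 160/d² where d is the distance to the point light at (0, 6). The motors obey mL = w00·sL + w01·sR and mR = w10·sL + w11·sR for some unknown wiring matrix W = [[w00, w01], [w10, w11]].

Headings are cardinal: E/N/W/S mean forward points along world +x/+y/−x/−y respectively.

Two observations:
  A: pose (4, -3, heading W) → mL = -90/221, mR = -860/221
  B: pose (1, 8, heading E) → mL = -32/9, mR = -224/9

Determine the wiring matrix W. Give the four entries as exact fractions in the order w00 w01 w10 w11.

1/2 -1/2 -1 -1

obs A: pose=(4,-3,W) → sL=20/13, sR=40/17, mL=-90/221, mR=-860/221
obs B: pose=(1,8,E) → sL=80/9, sR=16, mL=-32/9, mR=-224/9
sensor matrix S = [[20/13, 40/17], [80/9, 16]]; det S = 7360/1989
solve [mL_A; mL_B] = S·[w00; w01] and [mR_A; mR_B] = S·[w10; w11]:
  w00 = 1/2, w01 = -1/2, w10 = -1, w11 = -1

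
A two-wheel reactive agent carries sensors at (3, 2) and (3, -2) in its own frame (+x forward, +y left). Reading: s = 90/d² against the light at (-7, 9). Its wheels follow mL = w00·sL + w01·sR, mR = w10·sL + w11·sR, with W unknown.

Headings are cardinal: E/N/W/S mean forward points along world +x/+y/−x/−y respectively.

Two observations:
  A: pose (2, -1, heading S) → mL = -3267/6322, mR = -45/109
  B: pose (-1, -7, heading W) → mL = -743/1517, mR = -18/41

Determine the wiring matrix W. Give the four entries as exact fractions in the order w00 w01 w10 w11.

-1 -1/2 0 -1

obs A: pose=(2,-1,S) → sL=9/29, sR=45/109, mL=-3267/6322, mR=-45/109
obs B: pose=(-1,-7,W) → sL=10/37, sR=18/41, mL=-743/1517, mR=-18/41
sensor matrix S = [[9/29, 45/109], [10/37, 18/41]]; det S = 118296/4795237
solve [mL_A; mL_B] = S·[w00; w01] and [mR_A; mR_B] = S·[w10; w11]:
  w00 = -1, w01 = -1/2, w10 = 0, w11 = -1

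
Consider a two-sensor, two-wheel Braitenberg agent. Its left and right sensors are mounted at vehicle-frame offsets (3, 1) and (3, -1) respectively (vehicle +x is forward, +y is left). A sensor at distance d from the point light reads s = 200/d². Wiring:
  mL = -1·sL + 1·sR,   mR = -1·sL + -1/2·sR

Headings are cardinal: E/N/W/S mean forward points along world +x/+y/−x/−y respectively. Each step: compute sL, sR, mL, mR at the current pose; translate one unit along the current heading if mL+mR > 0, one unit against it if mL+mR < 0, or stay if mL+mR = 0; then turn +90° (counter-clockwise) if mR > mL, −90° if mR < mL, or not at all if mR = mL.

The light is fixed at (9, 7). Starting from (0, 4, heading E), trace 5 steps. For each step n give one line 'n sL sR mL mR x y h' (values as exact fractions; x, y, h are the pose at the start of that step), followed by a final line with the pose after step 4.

0 5 50/13 -15/13 -90/13 0 4 E
1 200/117 200/157 -8000/18369 -43100/18369 -1 4 S
2 100/89 20/17 80/1513 -2590/1513 -1 5 W
3 200/101 40/13 1440/1313 -4620/1313 0 5 N
4 5 50/13 -15/13 -90/13 0 4 E
final -1 4 S

n=0: pose=(0,4,E); sL=5, sR=50/13; mL=-15/13, mR=-90/13; mL+mR=-105/13 → advance -1; mR−mL=-75/13 → turn -1·90°
n=1: pose=(-1,4,S); sL=200/117, sR=200/157; mL=-8000/18369, mR=-43100/18369; mL+mR=-51100/18369 → advance -1; mR−mL=-300/157 → turn -1·90°
n=2: pose=(-1,5,W); sL=100/89, sR=20/17; mL=80/1513, mR=-2590/1513; mL+mR=-2510/1513 → advance -1; mR−mL=-30/17 → turn -1·90°
n=3: pose=(0,5,N); sL=200/101, sR=40/13; mL=1440/1313, mR=-4620/1313; mL+mR=-3180/1313 → advance -1; mR−mL=-60/13 → turn -1·90°
n=4: pose=(0,4,E); sL=5, sR=50/13; mL=-15/13, mR=-90/13; mL+mR=-105/13 → advance -1; mR−mL=-75/13 → turn -1·90°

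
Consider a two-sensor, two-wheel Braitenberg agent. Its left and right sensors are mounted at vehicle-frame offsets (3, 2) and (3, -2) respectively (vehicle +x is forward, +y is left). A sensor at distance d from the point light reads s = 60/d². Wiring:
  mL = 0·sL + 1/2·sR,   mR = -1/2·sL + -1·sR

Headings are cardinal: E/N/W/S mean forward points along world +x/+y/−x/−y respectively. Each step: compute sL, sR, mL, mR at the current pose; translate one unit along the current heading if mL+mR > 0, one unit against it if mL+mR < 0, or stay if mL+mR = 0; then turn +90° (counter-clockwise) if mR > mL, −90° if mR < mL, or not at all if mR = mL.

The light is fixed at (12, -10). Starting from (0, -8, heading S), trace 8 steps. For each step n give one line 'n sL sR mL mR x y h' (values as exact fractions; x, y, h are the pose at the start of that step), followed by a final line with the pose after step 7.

0 60/101 60/197 30/197 -11970/19897 0 -8 S
1 30/113 6/25 3/25 -1053/2825 0 -7 W
2 12/41 20/39 10/39 -1054/1599 1 -7 N
3 3/4 15/16 15/32 -21/16 1 -8 E
4 60/101 60/197 30/197 -11970/19897 0 -8 S
5 30/113 6/25 3/25 -1053/2825 0 -7 W
6 12/41 20/39 10/39 -1054/1599 1 -7 N
7 3/4 15/16 15/32 -21/16 1 -8 E
final 0 -8 S

n=0: pose=(0,-8,S); sL=60/101, sR=60/197; mL=30/197, mR=-11970/19897; mL+mR=-8940/19897 → advance -1; mR−mL=-15000/19897 → turn -1·90°
n=1: pose=(0,-7,W); sL=30/113, sR=6/25; mL=3/25, mR=-1053/2825; mL+mR=-714/2825 → advance -1; mR−mL=-1392/2825 → turn -1·90°
n=2: pose=(1,-7,N); sL=12/41, sR=20/39; mL=10/39, mR=-1054/1599; mL+mR=-644/1599 → advance -1; mR−mL=-488/533 → turn -1·90°
n=3: pose=(1,-8,E); sL=3/4, sR=15/16; mL=15/32, mR=-21/16; mL+mR=-27/32 → advance -1; mR−mL=-57/32 → turn -1·90°
n=4: pose=(0,-8,S); sL=60/101, sR=60/197; mL=30/197, mR=-11970/19897; mL+mR=-8940/19897 → advance -1; mR−mL=-15000/19897 → turn -1·90°
n=5: pose=(0,-7,W); sL=30/113, sR=6/25; mL=3/25, mR=-1053/2825; mL+mR=-714/2825 → advance -1; mR−mL=-1392/2825 → turn -1·90°
n=6: pose=(1,-7,N); sL=12/41, sR=20/39; mL=10/39, mR=-1054/1599; mL+mR=-644/1599 → advance -1; mR−mL=-488/533 → turn -1·90°
n=7: pose=(1,-8,E); sL=3/4, sR=15/16; mL=15/32, mR=-21/16; mL+mR=-27/32 → advance -1; mR−mL=-57/32 → turn -1·90°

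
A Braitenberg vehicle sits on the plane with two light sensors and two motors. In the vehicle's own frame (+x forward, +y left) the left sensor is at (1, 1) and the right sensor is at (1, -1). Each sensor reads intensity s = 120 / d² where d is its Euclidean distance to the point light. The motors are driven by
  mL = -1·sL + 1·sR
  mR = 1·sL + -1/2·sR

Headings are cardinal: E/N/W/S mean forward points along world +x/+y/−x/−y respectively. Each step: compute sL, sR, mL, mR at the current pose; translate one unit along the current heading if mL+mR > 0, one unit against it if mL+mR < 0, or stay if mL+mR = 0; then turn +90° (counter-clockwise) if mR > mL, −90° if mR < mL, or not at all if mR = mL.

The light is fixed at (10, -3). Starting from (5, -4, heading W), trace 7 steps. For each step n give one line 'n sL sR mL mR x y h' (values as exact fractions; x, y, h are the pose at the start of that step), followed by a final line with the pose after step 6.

n=0: pose=(5,-4,W); sL=3, sR=10/3; mL=1/3, mR=4/3; mL+mR=5/3 → advance +1; mR−mL=1 → turn +1·90°
n=1: pose=(4,-4,S); sL=120/29, sR=120/53; mL=-2880/1537, mR=4620/1537; mL+mR=60/53 → advance +1; mR−mL=7500/1537 → turn +1·90°
n=2: pose=(4,-5,E); sL=60/13, sR=60/17; mL=-240/221, mR=630/221; mL+mR=30/17 → advance +1; mR−mL=870/221 → turn +1·90°
n=3: pose=(5,-5,N); sL=120/37, sR=120/17; mL=2400/629, mR=-180/629; mL+mR=60/17 → advance +1; mR−mL=-2580/629 → turn -1·90°
n=4: pose=(5,-4,E); sL=15/2, sR=6; mL=-3/2, mR=9/2; mL+mR=3 → advance +1; mR−mL=6 → turn +1·90°
n=5: pose=(6,-4,N); sL=24/5, sR=40/3; mL=128/15, mR=-28/15; mL+mR=20/3 → advance +1; mR−mL=-52/5 → turn -1·90°
n=6: pose=(6,-3,E); sL=12, sR=12; mL=0, mR=6; mL+mR=6 → advance +1; mR−mL=6 → turn +1·90°

0 3 10/3 1/3 4/3 5 -4 W
1 120/29 120/53 -2880/1537 4620/1537 4 -4 S
2 60/13 60/17 -240/221 630/221 4 -5 E
3 120/37 120/17 2400/629 -180/629 5 -5 N
4 15/2 6 -3/2 9/2 5 -4 E
5 24/5 40/3 128/15 -28/15 6 -4 N
6 12 12 0 6 6 -3 E
final 7 -3 N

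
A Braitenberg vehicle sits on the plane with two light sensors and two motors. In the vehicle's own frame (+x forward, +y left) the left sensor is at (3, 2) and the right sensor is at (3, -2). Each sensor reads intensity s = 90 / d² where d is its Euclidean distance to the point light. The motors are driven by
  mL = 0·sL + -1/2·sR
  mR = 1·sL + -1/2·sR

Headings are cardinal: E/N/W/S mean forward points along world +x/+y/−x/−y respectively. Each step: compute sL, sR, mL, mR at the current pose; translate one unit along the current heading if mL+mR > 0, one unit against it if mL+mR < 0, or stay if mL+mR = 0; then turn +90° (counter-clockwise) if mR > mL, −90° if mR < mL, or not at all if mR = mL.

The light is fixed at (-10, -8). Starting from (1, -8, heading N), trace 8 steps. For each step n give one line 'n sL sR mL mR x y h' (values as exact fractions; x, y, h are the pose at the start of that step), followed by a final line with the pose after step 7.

0 1 45/89 -45/178 133/178 1 -8 N
1 18/13 90/73 -45/73 729/949 1 -7 W
2 45/74 45/34 -45/68 -135/2516 0 -7 S
3 18/37 90/169 -45/169 1377/6253 0 -6 E
4 45/37 45/73 -45/146 4905/5402 -1 -6 N
5 90/37 90/61 -45/61 3825/2257 -1 -5 W
6 9/10 5/2 -5/4 -7/20 -2 -5 S
7 90/157 18/25 -9/25 837/3925 -2 -4 E
final -3 -4 N

n=0: pose=(1,-8,N); sL=1, sR=45/89; mL=-45/178, mR=133/178; mL+mR=44/89 → advance +1; mR−mL=1 → turn +1·90°
n=1: pose=(1,-7,W); sL=18/13, sR=90/73; mL=-45/73, mR=729/949; mL+mR=144/949 → advance +1; mR−mL=18/13 → turn +1·90°
n=2: pose=(0,-7,S); sL=45/74, sR=45/34; mL=-45/68, mR=-135/2516; mL+mR=-450/629 → advance -1; mR−mL=45/74 → turn +1·90°
n=3: pose=(0,-6,E); sL=18/37, sR=90/169; mL=-45/169, mR=1377/6253; mL+mR=-288/6253 → advance -1; mR−mL=18/37 → turn +1·90°
n=4: pose=(-1,-6,N); sL=45/37, sR=45/73; mL=-45/146, mR=4905/5402; mL+mR=1620/2701 → advance +1; mR−mL=45/37 → turn +1·90°
n=5: pose=(-1,-5,W); sL=90/37, sR=90/61; mL=-45/61, mR=3825/2257; mL+mR=2160/2257 → advance +1; mR−mL=90/37 → turn +1·90°
n=6: pose=(-2,-5,S); sL=9/10, sR=5/2; mL=-5/4, mR=-7/20; mL+mR=-8/5 → advance -1; mR−mL=9/10 → turn +1·90°
n=7: pose=(-2,-4,E); sL=90/157, sR=18/25; mL=-9/25, mR=837/3925; mL+mR=-576/3925 → advance -1; mR−mL=90/157 → turn +1·90°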